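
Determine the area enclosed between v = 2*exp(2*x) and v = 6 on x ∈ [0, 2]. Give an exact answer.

-17 + 6*log(3) + exp(4)

The difference (2*exp(2*x)) - (6) = 2*exp(2*x) - 6 changes sign at x = log(3)/2 inside [0, 2], so split the integral there.
∫[0,log(3)/2] (2*exp(2*x) - 6) dx = 2 - log(27); the area of that piece is -2 + log(27).
∫[log(3)/2,2] (2*exp(2*x) - 6) dx = -15 + 3*log(3) + exp(4).
Total area = (-2 + log(27)) + (-15 + 3*log(3) + exp(4)) = -17 + 6*log(3) + exp(4).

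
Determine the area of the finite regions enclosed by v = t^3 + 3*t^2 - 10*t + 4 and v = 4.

407/4

Set the curves equal: t^3 + 3*t^2 - 10*t + 4 = 4, so t^3 + 3*t^2 - 10*t = 0, which factors as t*(t - 2)*(t + 5) = 0. The curves meet at t = -5, 0, 2.
On [-5, 0], v = t^3 + 3*t^2 - 10*t + 4 is on top; that piece has area ∫[-5,0] (t^3 + 3*t^2 - 10*t) dt = 375/4.
On [0, 2], v = 4 is on top; that piece has area ∫[0,2] (-(t^3 + 3*t^2 - 10*t)) dt = 8.
Total enclosed area = 375/4 + 8 = 407/4.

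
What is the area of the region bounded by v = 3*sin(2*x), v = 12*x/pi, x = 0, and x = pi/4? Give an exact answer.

On [0, pi/4], (3*sin(2*x)) - (12*x/pi) = -12*x/pi + 3*sin(2*x) is ≥ 0 throughout, so the area is a single integral of |-12*x/pi + 3*sin(2*x)|.
∫[0,pi/4] (-12*x/pi + 3*sin(2*x)) dx = 3/2 - 3*pi/8.

3/2 - 3*pi/8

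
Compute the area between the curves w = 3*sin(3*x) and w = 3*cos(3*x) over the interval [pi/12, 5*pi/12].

On [pi/12, 5*pi/12], (3*sin(3*x)) - (3*cos(3*x)) = 3*sin(3*x) - 3*cos(3*x) is ≥ 0 throughout, so the area is a single integral of |3*sin(3*x) - 3*cos(3*x)|.
∫[pi/12,5*pi/12] (3*sin(3*x) - 3*cos(3*x)) dx = 2*sqrt(2).

2*sqrt(2)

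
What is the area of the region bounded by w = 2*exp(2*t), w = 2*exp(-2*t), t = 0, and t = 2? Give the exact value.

-2 + exp(-4) + exp(4)

On [0, 2], (2*exp(2*t)) - (2*exp(-2*t)) = 2*exp(2*t) - 2*exp(-2*t) is ≥ 0 throughout, so the area is a single integral of |2*exp(2*t) - 2*exp(-2*t)|.
∫[0,2] (2*exp(2*t) - 2*exp(-2*t)) dt = -2 + exp(-4) + exp(4).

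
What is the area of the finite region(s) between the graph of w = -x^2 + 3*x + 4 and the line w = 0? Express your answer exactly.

125/6

The curve meets the x-axis where -x^2 + 3*x + 4 = 0, i.e. -(x - 4)*(x + 1) = 0, at x = -1, 4.
On [-1, 4] the curve lies above the axis; ∫[-1,4] (-x^2 + 3*x + 4) dx = 125/6, giving area 125/6.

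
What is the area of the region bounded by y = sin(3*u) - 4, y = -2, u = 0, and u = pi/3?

-2/3 + 2*pi/3

On [0, pi/3], (sin(3*u) - 4) - (-2) = sin(3*u) - 2 is ≤ 0 throughout, so the area is a single integral of |sin(3*u) - 2|.
∫[0,pi/3] (sin(3*u) - 2) du = 2/3 - 2*pi/3; the area of that piece is -2/3 + 2*pi/3.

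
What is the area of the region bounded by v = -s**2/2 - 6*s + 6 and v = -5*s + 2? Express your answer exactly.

18

Set the curves equal: -s**2/2 - 6*s + 6 = -5*s + 2, so -s**2/2 - s + 4 = 0, which factors as -(s - 2)*(s + 4)/2 = 0. The curves meet at s = -4, 2.
On [-4, 2], v = -s**2/2 - 6*s + 6 is on top; that piece has area ∫[-4,2] (-s**2/2 - s + 4) ds = 18.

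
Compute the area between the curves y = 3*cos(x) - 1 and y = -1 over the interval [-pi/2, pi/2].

6

On [-pi/2, pi/2], (3*cos(x) - 1) - (-1) = 3*cos(x) is ≥ 0 throughout, so the area is a single integral of |3*cos(x)|.
∫[-pi/2,pi/2] (3*cos(x)) dx = 6.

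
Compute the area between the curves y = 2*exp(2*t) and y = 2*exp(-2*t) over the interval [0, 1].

On [0, 1], (2*exp(2*t)) - (2*exp(-2*t)) = 2*exp(2*t) - 2*exp(-2*t) is ≥ 0 throughout, so the area is a single integral of |2*exp(2*t) - 2*exp(-2*t)|.
∫[0,1] (2*exp(2*t) - 2*exp(-2*t)) dt = -2 + exp(-2) + exp(2).

-2 + exp(-2) + exp(2)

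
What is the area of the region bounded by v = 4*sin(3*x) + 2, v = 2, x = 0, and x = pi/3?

On [0, pi/3], (4*sin(3*x) + 2) - (2) = 4*sin(3*x) is ≥ 0 throughout, so the area is a single integral of |4*sin(3*x)|.
∫[0,pi/3] (4*sin(3*x)) dx = 8/3.

8/3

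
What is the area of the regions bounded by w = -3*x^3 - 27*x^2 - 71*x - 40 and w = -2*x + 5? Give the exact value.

Set the curves equal: -3*x^3 - 27*x^2 - 71*x - 40 = -2*x + 5, so -3*x^3 - 27*x^2 - 69*x - 45 = 0, which factors as -3*(x + 1)*(x + 3)*(x + 5) = 0. The curves meet at x = -5, -3, -1.
On [-5, -3], w = -2*x + 5 is on top; that piece has area ∫[-5,-3] (-(-3*x^3 - 27*x^2 - 69*x - 45)) dx = 12.
On [-3, -1], w = -3*x^3 - 27*x^2 - 71*x - 40 is on top; that piece has area ∫[-3,-1] (-3*x^3 - 27*x^2 - 69*x - 45) dx = 12.
Total enclosed area = 12 + 12 = 24.

24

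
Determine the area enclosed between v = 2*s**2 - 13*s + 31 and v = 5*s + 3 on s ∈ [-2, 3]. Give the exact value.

127

The difference (2*s**2 - 13*s + 31) - (5*s + 3) = 2*s**2 - 18*s + 28 changes sign at s = 2 inside [-2, 3], so split the integral there.
∫[-2,2] (2*s**2 - 18*s + 28) ds = 368/3.
∫[2,3] (2*s**2 - 18*s + 28) ds = -13/3; the area of that piece is 13/3.
Total area = 368/3 + 13/3 = 127.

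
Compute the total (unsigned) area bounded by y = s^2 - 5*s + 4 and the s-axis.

The curve meets the s-axis where s^2 - 5*s + 4 = 0, i.e. (s - 4)*(s - 1) = 0, at s = 1, 4.
On [1, 4] the curve lies below the axis; ∫[1,4] (s^2 - 5*s + 4) ds = -9/2, giving area 9/2.

9/2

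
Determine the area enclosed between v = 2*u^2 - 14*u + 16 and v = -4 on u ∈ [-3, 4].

165

The difference (2*u^2 - 14*u + 16) - (-4) = 2*u^2 - 14*u + 20 changes sign at u = 2 inside [-3, 4], so split the integral there.
∫[-3,2] (2*u^2 - 14*u + 20) du = 475/3.
∫[2,4] (2*u^2 - 14*u + 20) du = -20/3; the area of that piece is 20/3.
Total area = 475/3 + 20/3 = 165.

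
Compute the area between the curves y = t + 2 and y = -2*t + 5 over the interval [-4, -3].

On [-4, -3], (t + 2) - (-2*t + 5) = 3*t - 3 is ≤ 0 throughout, so the area is a single integral of |3*t - 3|.
∫[-4,-3] (3*t - 3) dt = -27/2; the area of that piece is 27/2.

27/2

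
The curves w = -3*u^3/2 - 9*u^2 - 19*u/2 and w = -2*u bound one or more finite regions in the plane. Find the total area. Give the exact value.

393/8

Set the curves equal: -3*u^3/2 - 9*u^2 - 19*u/2 = -2*u, so -3*u^3/2 - 9*u^2 - 15*u/2 = 0, which factors as -3*u*(u + 1)*(u + 5)/2 = 0. The curves meet at u = -5, -1, 0.
On [-5, -1], w = -2*u is on top; that piece has area ∫[-5,-1] (-(-3*u^3/2 - 9*u^2 - 15*u/2)) du = 48.
On [-1, 0], w = -3*u^3/2 - 9*u^2 - 19*u/2 is on top; that piece has area ∫[-1,0] (-3*u^3/2 - 9*u^2 - 15*u/2) du = 9/8.
Total enclosed area = 48 + 9/8 = 393/8.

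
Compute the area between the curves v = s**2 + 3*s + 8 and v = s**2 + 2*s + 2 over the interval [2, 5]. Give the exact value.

On [2, 5], (s**2 + 3*s + 8) - (s**2 + 2*s + 2) = s + 6 is ≥ 0 throughout, so the area is a single integral of |s + 6|.
∫[2,5] (s + 6) ds = 57/2.

57/2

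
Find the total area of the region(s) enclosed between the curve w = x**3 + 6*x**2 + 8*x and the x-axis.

8

The curve meets the x-axis where x**3 + 6*x**2 + 8*x = 0, i.e. x*(x + 2)*(x + 4) = 0, at x = -4, -2, 0.
On [-4, -2] the curve lies above the axis; ∫[-4,-2] (x**3 + 6*x**2 + 8*x) dx = 4, giving area 4.
On [-2, 0] the curve lies below the axis; ∫[-2,0] (x**3 + 6*x**2 + 8*x) dx = -4, giving area 4.
Total area = 4 + 4 = 8.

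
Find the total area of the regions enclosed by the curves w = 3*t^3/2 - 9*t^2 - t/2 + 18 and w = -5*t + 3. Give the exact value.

Set the curves equal: 3*t^3/2 - 9*t^2 - t/2 + 18 = -5*t + 3, so 3*t^3/2 - 9*t^2 + 9*t/2 + 15 = 0, which factors as 3*(t - 5)*(t - 2)*(t + 1)/2 = 0. The curves meet at t = -1, 2, 5.
On [-1, 2], w = 3*t^3/2 - 9*t^2 - t/2 + 18 is on top; that piece has area ∫[-1,2] (3*t^3/2 - 9*t^2 + 9*t/2 + 15) dt = 243/8.
On [2, 5], w = -5*t + 3 is on top; that piece has area ∫[2,5] (-(3*t^3/2 - 9*t^2 + 9*t/2 + 15)) dt = 243/8.
Total enclosed area = 243/8 + 243/8 = 243/4.

243/4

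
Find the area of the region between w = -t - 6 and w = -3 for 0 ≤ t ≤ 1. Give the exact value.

On [0, 1], (-t - 6) - (-3) = -t - 3 is ≤ 0 throughout, so the area is a single integral of |-t - 3|.
∫[0,1] (-t - 3) dt = -7/2; the area of that piece is 7/2.

7/2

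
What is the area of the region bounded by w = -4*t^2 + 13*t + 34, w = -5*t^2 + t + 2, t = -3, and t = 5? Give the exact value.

1208/3

On [-3, 5], (-4*t^2 + 13*t + 34) - (-5*t^2 + t + 2) = t^2 + 12*t + 32 is ≥ 0 throughout, so the area is a single integral of |t^2 + 12*t + 32|.
∫[-3,5] (t^2 + 12*t + 32) dt = 1208/3.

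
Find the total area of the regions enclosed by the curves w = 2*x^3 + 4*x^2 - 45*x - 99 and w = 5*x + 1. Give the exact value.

2459/3

Set the curves equal: 2*x^3 + 4*x^2 - 45*x - 99 = 5*x + 1, so 2*x^3 + 4*x^2 - 50*x - 100 = 0, which factors as 2*(x - 5)*(x + 2)*(x + 5) = 0. The curves meet at x = -5, -2, 5.
On [-5, -2], w = 2*x^3 + 4*x^2 - 45*x - 99 is on top; that piece has area ∫[-5,-2] (2*x^3 + 4*x^2 - 50*x - 100) dx = 153/2.
On [-2, 5], w = 5*x + 1 is on top; that piece has area ∫[-2,5] (-(2*x^3 + 4*x^2 - 50*x - 100)) dx = 4459/6.
Total enclosed area = 153/2 + 4459/6 = 2459/3.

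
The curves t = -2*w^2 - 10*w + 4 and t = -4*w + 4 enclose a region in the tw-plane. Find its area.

Both boundary curves give t as a function of w, so integrate with respect to w. Setting them equal: -2*w^2 - 6*w = 0, i.e. -2*w*(w + 3) = 0, so they meet at w = -3, 0.
For w in [-3, 0], t = -2*w^2 - 10*w + 4 is on the right; area = ∫[-3,0] (-2*w^2 - 6*w) dw = 9.

9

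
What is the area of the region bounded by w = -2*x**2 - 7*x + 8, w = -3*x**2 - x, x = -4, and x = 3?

326/3

The difference (-2*x**2 - 7*x + 8) - (-3*x**2 - x) = x**2 - 6*x + 8 changes sign at x = 2 inside [-4, 3], so split the integral there.
∫[-4,2] (x**2 - 6*x + 8) dx = 108.
∫[2,3] (x**2 - 6*x + 8) dx = -2/3; the area of that piece is 2/3.
Total area = 108 + 2/3 = 326/3.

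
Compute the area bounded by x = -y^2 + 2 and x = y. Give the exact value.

Both boundary curves give x as a function of y, so integrate with respect to y. Setting them equal: -y^2 - y + 2 = 0, i.e. -(y - 1)*(y + 2) = 0, so they meet at y = -2, 1.
For y in [-2, 1], x = -y^2 + 2 is on the right; area = ∫[-2,1] (-y^2 - y + 2) dy = 9/2.

9/2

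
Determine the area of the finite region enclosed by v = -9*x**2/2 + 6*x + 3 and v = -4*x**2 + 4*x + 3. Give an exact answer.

16/3

Set the curves equal: -9*x**2/2 + 6*x + 3 = -4*x**2 + 4*x + 3, so -x**2/2 + 2*x = 0, which factors as -x*(x - 4)/2 = 0. The curves meet at x = 0, 4.
On [0, 4], v = -9*x**2/2 + 6*x + 3 is on top; that piece has area ∫[0,4] (-x**2/2 + 2*x) dx = 16/3.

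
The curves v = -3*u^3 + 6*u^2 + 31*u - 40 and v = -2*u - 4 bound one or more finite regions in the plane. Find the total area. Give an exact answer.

Set the curves equal: -3*u^3 + 6*u^2 + 31*u - 40 = -2*u - 4, so -3*u^3 + 6*u^2 + 33*u - 36 = 0, which factors as -3*(u - 4)*(u - 1)*(u + 3) = 0. The curves meet at u = -3, 1, 4.
On [-3, 1], v = -2*u - 4 is on top; that piece has area ∫[-3,1] (-(-3*u^3 + 6*u^2 + 33*u - 36)) du = 160.
On [1, 4], v = -3*u^3 + 6*u^2 + 31*u - 40 is on top; that piece has area ∫[1,4] (-3*u^3 + 6*u^2 + 33*u - 36) du = 297/4.
Total enclosed area = 160 + 297/4 = 937/4.

937/4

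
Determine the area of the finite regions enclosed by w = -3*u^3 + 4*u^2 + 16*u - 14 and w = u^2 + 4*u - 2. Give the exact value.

71/2

Set the curves equal: -3*u^3 + 4*u^2 + 16*u - 14 = u^2 + 4*u - 2, so -3*u^3 + 3*u^2 + 12*u - 12 = 0, which factors as -3*(u - 2)*(u - 1)*(u + 2) = 0. The curves meet at u = -2, 1, 2.
On [-2, 1], w = u^2 + 4*u - 2 is on top; that piece has area ∫[-2,1] (-(-3*u^3 + 3*u^2 + 12*u - 12)) du = 135/4.
On [1, 2], w = -3*u^3 + 4*u^2 + 16*u - 14 is on top; that piece has area ∫[1,2] (-3*u^3 + 3*u^2 + 12*u - 12) du = 7/4.
Total enclosed area = 135/4 + 7/4 = 71/2.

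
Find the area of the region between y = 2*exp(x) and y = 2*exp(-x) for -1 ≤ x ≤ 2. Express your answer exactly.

-8 + 2*exp(-2) + 2*exp(-1) + 2*exp(1) + 2*exp(2)

The difference (2*exp(x)) - (2*exp(-x)) = 2*exp(x) - 2*exp(-x) changes sign at x = 0 inside [-1, 2], so split the integral there.
∫[-1,0] (2*exp(x) - 2*exp(-x)) dx = -2*exp(1) - 2*exp(-1) + 4; the area of that piece is -4 + 2*exp(-1) + 2*exp(1).
∫[0,2] (2*exp(x) - 2*exp(-x)) dx = -4 + 2*exp(-2) + 2*exp(2).
Total area = (-4 + 2*exp(-1) + 2*exp(1)) + (-4 + 2*exp(-2) + 2*exp(2)) = -8 + 2*exp(-2) + 2*exp(-1) + 2*exp(1) + 2*exp(2).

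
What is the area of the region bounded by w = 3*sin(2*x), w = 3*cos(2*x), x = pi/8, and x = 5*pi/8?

On [pi/8, 5*pi/8], (3*sin(2*x)) - (3*cos(2*x)) = 3*sin(2*x) - 3*cos(2*x) is ≥ 0 throughout, so the area is a single integral of |3*sin(2*x) - 3*cos(2*x)|.
∫[pi/8,5*pi/8] (3*sin(2*x) - 3*cos(2*x)) dx = 3*sqrt(2).

3*sqrt(2)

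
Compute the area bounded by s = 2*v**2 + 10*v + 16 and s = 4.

1/3

Both boundary curves give s as a function of v, so integrate with respect to v. Setting them equal: 2*v**2 + 10*v + 12 = 0, i.e. 2*(v + 2)*(v + 3) = 0, so they meet at v = -3, -2.
For v in [-3, -2], s = 2*v**2 + 10*v + 16 is on the left; area = ∫[-3,-2] (-(2*v**2 + 10*v + 12)) dv = 1/3.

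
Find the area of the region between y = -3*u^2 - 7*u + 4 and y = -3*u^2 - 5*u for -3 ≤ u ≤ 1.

On [-3, 1], (-3*u^2 - 7*u + 4) - (-3*u^2 - 5*u) = -2*u + 4 is ≥ 0 throughout, so the area is a single integral of |-2*u + 4|.
∫[-3,1] (-2*u + 4) du = 24.

24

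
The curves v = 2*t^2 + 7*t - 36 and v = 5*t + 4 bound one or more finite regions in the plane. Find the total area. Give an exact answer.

Set the curves equal: 2*t^2 + 7*t - 36 = 5*t + 4, so 2*t^2 + 2*t - 40 = 0, which factors as 2*(t - 4)*(t + 5) = 0. The curves meet at t = -5, 4.
On [-5, 4], v = 5*t + 4 is on top; that piece has area ∫[-5,4] (-(2*t^2 + 2*t - 40)) dt = 243.

243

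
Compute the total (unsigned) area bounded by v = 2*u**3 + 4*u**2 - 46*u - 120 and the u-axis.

The curve meets the u-axis where 2*u**3 + 4*u**2 - 46*u - 120 = 0, i.e. 2*(u - 5)*(u + 3)*(u + 4) = 0, at u = -4, -3, 5.
On [-4, -3] the curve lies above the axis; ∫[-4,-3] (2*u**3 + 4*u**2 - 46*u - 120) du = 17/6, giving area 17/6.
On [-3, 5] the curve lies below the axis; ∫[-3,5] (2*u**3 + 4*u**2 - 46*u - 120) du = -2560/3, giving area 2560/3.
Total area = 17/6 + 2560/3 = 5137/6.

5137/6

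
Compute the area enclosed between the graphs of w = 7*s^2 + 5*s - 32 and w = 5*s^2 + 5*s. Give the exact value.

512/3

Set the curves equal: 7*s^2 + 5*s - 32 = 5*s^2 + 5*s, so 2*s^2 - 32 = 0, which factors as 2*(s - 4)*(s + 4) = 0. The curves meet at s = -4, 4.
On [-4, 4], w = 5*s^2 + 5*s is on top; that piece has area ∫[-4,4] (-(2*s^2 - 32)) ds = 512/3.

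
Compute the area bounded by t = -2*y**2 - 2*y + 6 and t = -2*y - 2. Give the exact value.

Both boundary curves give t as a function of y, so integrate with respect to y. Setting them equal: -2*y**2 + 8 = 0, i.e. -2*(y - 2)*(y + 2) = 0, so they meet at y = -2, 2.
For y in [-2, 2], t = -2*y**2 - 2*y + 6 is on the right; area = ∫[-2,2] (-2*y**2 + 8) dy = 64/3.

64/3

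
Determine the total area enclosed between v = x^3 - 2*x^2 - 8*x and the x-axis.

148/3

The curve meets the x-axis where x^3 - 2*x^2 - 8*x = 0, i.e. x*(x - 4)*(x + 2) = 0, at x = -2, 0, 4.
On [-2, 0] the curve lies above the axis; ∫[-2,0] (x^3 - 2*x^2 - 8*x) dx = 20/3, giving area 20/3.
On [0, 4] the curve lies below the axis; ∫[0,4] (x^3 - 2*x^2 - 8*x) dx = -128/3, giving area 128/3.
Total area = 20/3 + 128/3 = 148/3.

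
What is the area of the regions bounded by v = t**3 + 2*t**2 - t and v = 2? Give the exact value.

37/12

Set the curves equal: t**3 + 2*t**2 - t = 2, so t**3 + 2*t**2 - t - 2 = 0, which factors as (t - 1)*(t + 1)*(t + 2) = 0. The curves meet at t = -2, -1, 1.
On [-2, -1], v = t**3 + 2*t**2 - t is on top; that piece has area ∫[-2,-1] (t**3 + 2*t**2 - t - 2) dt = 5/12.
On [-1, 1], v = 2 is on top; that piece has area ∫[-1,1] (-(t**3 + 2*t**2 - t - 2)) dt = 8/3.
Total enclosed area = 5/12 + 8/3 = 37/12.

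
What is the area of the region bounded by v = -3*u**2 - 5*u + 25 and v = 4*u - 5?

343/2

Set the curves equal: -3*u**2 - 5*u + 25 = 4*u - 5, so -3*u**2 - 9*u + 30 = 0, which factors as -3*(u - 2)*(u + 5) = 0. The curves meet at u = -5, 2.
On [-5, 2], v = -3*u**2 - 5*u + 25 is on top; that piece has area ∫[-5,2] (-3*u**2 - 9*u + 30) du = 343/2.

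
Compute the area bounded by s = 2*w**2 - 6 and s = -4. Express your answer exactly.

8/3

Both boundary curves give s as a function of w, so integrate with respect to w. Setting them equal: 2*w**2 - 2 = 0, i.e. 2*(w - 1)*(w + 1) = 0, so they meet at w = -1, 1.
For w in [-1, 1], s = 2*w**2 - 6 is on the left; area = ∫[-1,1] (-(2*w**2 - 2)) dw = 8/3.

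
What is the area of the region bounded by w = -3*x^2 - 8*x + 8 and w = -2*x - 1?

32

Set the curves equal: -3*x^2 - 8*x + 8 = -2*x - 1, so -3*x^2 - 6*x + 9 = 0, which factors as -3*(x - 1)*(x + 3) = 0. The curves meet at x = -3, 1.
On [-3, 1], w = -3*x^2 - 8*x + 8 is on top; that piece has area ∫[-3,1] (-3*x^2 - 6*x + 9) dx = 32.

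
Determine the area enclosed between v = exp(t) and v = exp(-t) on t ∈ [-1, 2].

-4 + exp(-2) + exp(-1) + exp(1) + exp(2)

The difference (exp(t)) - (exp(-t)) = exp(t) - exp(-t) changes sign at t = 0 inside [-1, 2], so split the integral there.
∫[-1,0] (exp(t) - exp(-t)) dt = -exp(1) - exp(-1) + 2; the area of that piece is -2 + exp(-1) + exp(1).
∫[0,2] (exp(t) - exp(-t)) dt = -2 + exp(-2) + exp(2).
Total area = (-2 + exp(-1) + exp(1)) + (-2 + exp(-2) + exp(2)) = -4 + exp(-2) + exp(-1) + exp(1) + exp(2).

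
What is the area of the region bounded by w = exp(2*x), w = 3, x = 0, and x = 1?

-11/2 + 3*log(3) + exp(2)/2

The difference (exp(2*x)) - (3) = exp(2*x) - 3 changes sign at x = log(3)/2 inside [0, 1], so split the integral there.
∫[0,log(3)/2] (exp(2*x) - 3) dx = 1 - 3*log(3)/2; the area of that piece is -1 + 3*log(3)/2.
∫[log(3)/2,1] (exp(2*x) - 3) dx = -9/2 + 3*log(3)/2 + exp(2)/2.
Total area = (-1 + 3*log(3)/2) + (-9/2 + 3*log(3)/2 + exp(2)/2) = -11/2 + 3*log(3) + exp(2)/2.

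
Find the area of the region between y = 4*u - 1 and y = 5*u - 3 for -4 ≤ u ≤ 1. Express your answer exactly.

35/2

On [-4, 1], (4*u - 1) - (5*u - 3) = -u + 2 is ≥ 0 throughout, so the area is a single integral of |-u + 2|.
∫[-4,1] (-u + 2) du = 35/2.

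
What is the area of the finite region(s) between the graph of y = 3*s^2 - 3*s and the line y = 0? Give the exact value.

The curve meets the s-axis where 3*s^2 - 3*s = 0, i.e. 3*s*(s - 1) = 0, at s = 0, 1.
On [0, 1] the curve lies below the axis; ∫[0,1] (3*s^2 - 3*s) ds = -1/2, giving area 1/2.

1/2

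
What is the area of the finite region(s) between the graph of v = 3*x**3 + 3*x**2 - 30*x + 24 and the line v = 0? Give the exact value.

443/2

The curve meets the x-axis where 3*x**3 + 3*x**2 - 30*x + 24 = 0, i.e. 3*(x - 2)*(x - 1)*(x + 4) = 0, at x = -4, 1, 2.
On [-4, 1] the curve lies above the axis; ∫[-4,1] (3*x**3 + 3*x**2 - 30*x + 24) dx = 875/4, giving area 875/4.
On [1, 2] the curve lies below the axis; ∫[1,2] (3*x**3 + 3*x**2 - 30*x + 24) dx = -11/4, giving area 11/4.
Total area = 875/4 + 11/4 = 443/2.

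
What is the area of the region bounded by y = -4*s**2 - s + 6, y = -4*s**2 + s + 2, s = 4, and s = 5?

On [4, 5], (-4*s**2 - s + 6) - (-4*s**2 + s + 2) = -2*s + 4 is ≤ 0 throughout, so the area is a single integral of |-2*s + 4|.
∫[4,5] (-2*s + 4) ds = -5; the area of that piece is 5.

5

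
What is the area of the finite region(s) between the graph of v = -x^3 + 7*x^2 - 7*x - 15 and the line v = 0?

148/3

The curve meets the x-axis where -x^3 + 7*x^2 - 7*x - 15 = 0, i.e. -(x - 5)*(x - 3)*(x + 1) = 0, at x = -1, 3, 5.
On [-1, 3] the curve lies below the axis; ∫[-1,3] (-x^3 + 7*x^2 - 7*x - 15) dx = -128/3, giving area 128/3.
On [3, 5] the curve lies above the axis; ∫[3,5] (-x^3 + 7*x^2 - 7*x - 15) dx = 20/3, giving area 20/3.
Total area = 128/3 + 20/3 = 148/3.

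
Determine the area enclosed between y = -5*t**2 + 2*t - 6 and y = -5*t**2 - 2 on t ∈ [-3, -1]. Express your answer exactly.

On [-3, -1], (-5*t**2 + 2*t - 6) - (-5*t**2 - 2) = 2*t - 4 is ≤ 0 throughout, so the area is a single integral of |2*t - 4|.
∫[-3,-1] (2*t - 4) dt = -16; the area of that piece is 16.

16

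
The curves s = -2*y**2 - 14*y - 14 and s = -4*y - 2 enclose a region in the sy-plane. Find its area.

Both boundary curves give s as a function of y, so integrate with respect to y. Setting them equal: -2*y**2 - 10*y - 12 = 0, i.e. -2*(y + 2)*(y + 3) = 0, so they meet at y = -3, -2.
For y in [-3, -2], s = -2*y**2 - 14*y - 14 is on the right; area = ∫[-3,-2] (-2*y**2 - 10*y - 12) dy = 1/3.

1/3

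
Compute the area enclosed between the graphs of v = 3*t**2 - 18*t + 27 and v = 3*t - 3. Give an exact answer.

Set the curves equal: 3*t**2 - 18*t + 27 = 3*t - 3, so 3*t**2 - 21*t + 30 = 0, which factors as 3*(t - 5)*(t - 2) = 0. The curves meet at t = 2, 5.
On [2, 5], v = 3*t - 3 is on top; that piece has area ∫[2,5] (-(3*t**2 - 21*t + 30)) dt = 27/2.

27/2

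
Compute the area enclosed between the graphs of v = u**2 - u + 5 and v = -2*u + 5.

Set the curves equal: u**2 - u + 5 = -2*u + 5, so u**2 + u = 0, which factors as u*(u + 1) = 0. The curves meet at u = -1, 0.
On [-1, 0], v = -2*u + 5 is on top; that piece has area ∫[-1,0] (-(u**2 + u)) du = 1/6.

1/6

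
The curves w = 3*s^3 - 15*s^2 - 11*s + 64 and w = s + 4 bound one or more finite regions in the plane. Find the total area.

937/4

Set the curves equal: 3*s^3 - 15*s^2 - 11*s + 64 = s + 4, so 3*s^3 - 15*s^2 - 12*s + 60 = 0, which factors as 3*(s - 5)*(s - 2)*(s + 2) = 0. The curves meet at s = -2, 2, 5.
On [-2, 2], w = 3*s^3 - 15*s^2 - 11*s + 64 is on top; that piece has area ∫[-2,2] (3*s^3 - 15*s^2 - 12*s + 60) ds = 160.
On [2, 5], w = s + 4 is on top; that piece has area ∫[2,5] (-(3*s^3 - 15*s^2 - 12*s + 60)) ds = 297/4.
Total enclosed area = 160 + 297/4 = 937/4.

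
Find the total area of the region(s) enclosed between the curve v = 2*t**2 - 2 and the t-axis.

The curve meets the t-axis where 2*t**2 - 2 = 0, i.e. 2*(t - 1)*(t + 1) = 0, at t = -1, 1.
On [-1, 1] the curve lies below the axis; ∫[-1,1] (2*t**2 - 2) dt = -8/3, giving area 8/3.

8/3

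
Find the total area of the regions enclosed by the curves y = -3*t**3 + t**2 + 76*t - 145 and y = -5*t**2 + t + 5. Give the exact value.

Set the curves equal: -3*t**3 + t**2 + 76*t - 145 = -5*t**2 + t + 5, so -3*t**3 + 6*t**2 + 75*t - 150 = 0, which factors as -3*(t - 5)*(t - 2)*(t + 5) = 0. The curves meet at t = -5, 2, 5.
On [-5, 2], y = -5*t**2 + t + 5 is on top; that piece has area ∫[-5,2] (-(-3*t**3 + 6*t**2 + 75*t - 150)) dt = 4459/4.
On [2, 5], y = -3*t**3 + t**2 + 76*t - 145 is on top; that piece has area ∫[2,5] (-3*t**3 + 6*t**2 + 75*t - 150) dt = 459/4.
Total enclosed area = 4459/4 + 459/4 = 2459/2.

2459/2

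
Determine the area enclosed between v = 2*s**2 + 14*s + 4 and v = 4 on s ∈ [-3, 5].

The difference (2*s**2 + 14*s + 4) - (4) = 2*s**2 + 14*s changes sign at s = 0 inside [-3, 5], so split the integral there.
∫[-3,0] (2*s**2 + 14*s) ds = -45; the area of that piece is 45.
∫[0,5] (2*s**2 + 14*s) ds = 775/3.
Total area = 45 + 775/3 = 910/3.

910/3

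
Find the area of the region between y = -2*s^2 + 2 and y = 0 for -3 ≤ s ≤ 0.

The difference (-2*s^2 + 2) - (0) = -2*s^2 + 2 changes sign at s = -1 inside [-3, 0], so split the integral there.
∫[-3,-1] (-2*s^2 + 2) ds = -40/3; the area of that piece is 40/3.
∫[-1,0] (-2*s^2 + 2) ds = 4/3.
Total area = 40/3 + 4/3 = 44/3.

44/3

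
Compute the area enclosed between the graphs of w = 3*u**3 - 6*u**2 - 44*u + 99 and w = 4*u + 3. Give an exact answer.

Set the curves equal: 3*u**3 - 6*u**2 - 44*u + 99 = 4*u + 3, so 3*u**3 - 6*u**2 - 48*u + 96 = 0, which factors as 3*(u - 4)*(u - 2)*(u + 4) = 0. The curves meet at u = -4, 2, 4.
On [-4, 2], w = 3*u**3 - 6*u**2 - 44*u + 99 is on top; that piece has area ∫[-4,2] (3*u**3 - 6*u**2 - 48*u + 96) du = 540.
On [2, 4], w = 4*u + 3 is on top; that piece has area ∫[2,4] (-(3*u**3 - 6*u**2 - 48*u + 96)) du = 28.
Total enclosed area = 540 + 28 = 568.

568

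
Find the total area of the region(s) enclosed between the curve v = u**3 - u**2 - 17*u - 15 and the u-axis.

The curve meets the u-axis where u**3 - u**2 - 17*u - 15 = 0, i.e. (u - 5)*(u + 1)*(u + 3) = 0, at u = -3, -1, 5.
On [-3, -1] the curve lies above the axis; ∫[-3,-1] (u**3 - u**2 - 17*u - 15) du = 28/3, giving area 28/3.
On [-1, 5] the curve lies below the axis; ∫[-1,5] (u**3 - u**2 - 17*u - 15) du = -180, giving area 180.
Total area = 28/3 + 180 = 568/3.

568/3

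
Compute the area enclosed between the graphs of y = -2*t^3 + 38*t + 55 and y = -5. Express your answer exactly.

517

Set the curves equal: -2*t^3 + 38*t + 55 = -5, so -2*t^3 + 38*t + 60 = 0, which factors as -2*(t - 5)*(t + 2)*(t + 3) = 0. The curves meet at t = -3, -2, 5.
On [-3, -2], y = -5 is on top; that piece has area ∫[-3,-2] (-(-2*t^3 + 38*t + 60)) dt = 5/2.
On [-2, 5], y = -2*t^3 + 38*t + 55 is on top; that piece has area ∫[-2,5] (-2*t^3 + 38*t + 60) dt = 1029/2.
Total enclosed area = 5/2 + 1029/2 = 517.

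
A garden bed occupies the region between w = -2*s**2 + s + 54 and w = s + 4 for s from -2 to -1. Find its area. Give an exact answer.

136/3

On [-2, -1], (-2*s**2 + s + 54) - (s + 4) = -2*s**2 + 50 is ≥ 0 throughout, so the area is a single integral of |-2*s**2 + 50|.
∫[-2,-1] (-2*s**2 + 50) ds = 136/3.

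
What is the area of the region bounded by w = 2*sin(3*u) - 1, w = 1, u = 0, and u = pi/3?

-4/3 + 2*pi/3

On [0, pi/3], (2*sin(3*u) - 1) - (1) = 2*sin(3*u) - 2 is ≤ 0 throughout, so the area is a single integral of |2*sin(3*u) - 2|.
∫[0,pi/3] (2*sin(3*u) - 2) du = 4/3 - 2*pi/3; the area of that piece is -4/3 + 2*pi/3.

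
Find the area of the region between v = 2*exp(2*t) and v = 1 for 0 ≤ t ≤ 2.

On [0, 2], (2*exp(2*t)) - (1) = 2*exp(2*t) - 1 is ≥ 0 throughout, so the area is a single integral of |2*exp(2*t) - 1|.
∫[0,2] (2*exp(2*t) - 1) dt = -3 + exp(4).

-3 + exp(4)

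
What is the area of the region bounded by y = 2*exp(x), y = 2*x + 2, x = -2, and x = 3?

-15 - 2*exp(-2) + 2*exp(3)

On [-2, 3], (2*exp(x)) - (2*x + 2) = -2*x + 2*exp(x) - 2 is ≥ 0 throughout, so the area is a single integral of |-2*x + 2*exp(x) - 2|.
∫[-2,3] (-2*x + 2*exp(x) - 2) dx = -15 - 2*exp(-2) + 2*exp(3).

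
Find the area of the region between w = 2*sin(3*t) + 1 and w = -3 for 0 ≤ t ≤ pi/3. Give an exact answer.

4/3 + 4*pi/3

On [0, pi/3], (2*sin(3*t) + 1) - (-3) = 2*sin(3*t) + 4 is ≥ 0 throughout, so the area is a single integral of |2*sin(3*t) + 4|.
∫[0,pi/3] (2*sin(3*t) + 4) dt = 4/3 + 4*pi/3.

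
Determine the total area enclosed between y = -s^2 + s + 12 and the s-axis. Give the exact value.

343/6

The curve meets the s-axis where -s^2 + s + 12 = 0, i.e. -(s - 4)*(s + 3) = 0, at s = -3, 4.
On [-3, 4] the curve lies above the axis; ∫[-3,4] (-s^2 + s + 12) ds = 343/6, giving area 343/6.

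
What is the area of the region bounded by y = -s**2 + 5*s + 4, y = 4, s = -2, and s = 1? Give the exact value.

89/6

The difference (-s**2 + 5*s + 4) - (4) = -s**2 + 5*s changes sign at s = 0 inside [-2, 1], so split the integral there.
∫[-2,0] (-s**2 + 5*s) ds = -38/3; the area of that piece is 38/3.
∫[0,1] (-s**2 + 5*s) ds = 13/6.
Total area = 38/3 + 13/6 = 89/6.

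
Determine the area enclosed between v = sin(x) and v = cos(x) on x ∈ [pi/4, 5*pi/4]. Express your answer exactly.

2*sqrt(2)

On [pi/4, 5*pi/4], (sin(x)) - (cos(x)) = sin(x) - cos(x) is ≥ 0 throughout, so the area is a single integral of |sin(x) - cos(x)|.
∫[pi/4,5*pi/4] (sin(x) - cos(x)) dx = 2*sqrt(2).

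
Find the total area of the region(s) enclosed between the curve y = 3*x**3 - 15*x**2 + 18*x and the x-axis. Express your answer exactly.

The curve meets the x-axis where 3*x**3 - 15*x**2 + 18*x = 0, i.e. 3*x*(x - 3)*(x - 2) = 0, at x = 0, 2, 3.
On [0, 2] the curve lies above the axis; ∫[0,2] (3*x**3 - 15*x**2 + 18*x) dx = 8, giving area 8.
On [2, 3] the curve lies below the axis; ∫[2,3] (3*x**3 - 15*x**2 + 18*x) dx = -5/4, giving area 5/4.
Total area = 8 + 5/4 = 37/4.

37/4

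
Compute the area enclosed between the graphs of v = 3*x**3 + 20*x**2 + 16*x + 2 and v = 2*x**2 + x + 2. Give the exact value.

Set the curves equal: 3*x**3 + 20*x**2 + 16*x + 2 = 2*x**2 + x + 2, so 3*x**3 + 18*x**2 + 15*x = 0, which factors as 3*x*(x + 1)*(x + 5) = 0. The curves meet at x = -5, -1, 0.
On [-5, -1], v = 3*x**3 + 20*x**2 + 16*x + 2 is on top; that piece has area ∫[-5,-1] (3*x**3 + 18*x**2 + 15*x) dx = 96.
On [-1, 0], v = 2*x**2 + x + 2 is on top; that piece has area ∫[-1,0] (-(3*x**3 + 18*x**2 + 15*x)) dx = 9/4.
Total enclosed area = 96 + 9/4 = 393/4.

393/4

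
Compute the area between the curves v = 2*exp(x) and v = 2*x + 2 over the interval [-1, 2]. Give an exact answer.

-9 - 2*exp(-1) + 2*exp(2)

On [-1, 2], (2*exp(x)) - (2*x + 2) = -2*x + 2*exp(x) - 2 is ≥ 0 throughout, so the area is a single integral of |-2*x + 2*exp(x) - 2|.
∫[-1,2] (-2*x + 2*exp(x) - 2) dx = -9 - 2*exp(-1) + 2*exp(2).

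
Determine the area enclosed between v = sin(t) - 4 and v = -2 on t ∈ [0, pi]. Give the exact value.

On [0, pi], (sin(t) - 4) - (-2) = sin(t) - 2 is ≤ 0 throughout, so the area is a single integral of |sin(t) - 2|.
∫[0,pi] (sin(t) - 2) dt = 2 - 2*pi; the area of that piece is -2 + 2*pi.

-2 + 2*pi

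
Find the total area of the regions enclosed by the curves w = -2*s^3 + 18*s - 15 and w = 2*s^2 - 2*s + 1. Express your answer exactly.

443/3

Set the curves equal: -2*s^3 + 18*s - 15 = 2*s^2 - 2*s + 1, so -2*s^3 - 2*s^2 + 20*s - 16 = 0, which factors as -2*(s - 2)*(s - 1)*(s + 4) = 0. The curves meet at s = -4, 1, 2.
On [-4, 1], w = 2*s^2 - 2*s + 1 is on top; that piece has area ∫[-4,1] (-(-2*s^3 - 2*s^2 + 20*s - 16)) ds = 875/6.
On [1, 2], w = -2*s^3 + 18*s - 15 is on top; that piece has area ∫[1,2] (-2*s^3 - 2*s^2 + 20*s - 16) ds = 11/6.
Total enclosed area = 875/6 + 11/6 = 443/3.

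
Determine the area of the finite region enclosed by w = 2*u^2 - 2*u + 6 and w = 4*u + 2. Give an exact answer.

1/3

Set the curves equal: 2*u^2 - 2*u + 6 = 4*u + 2, so 2*u^2 - 6*u + 4 = 0, which factors as 2*(u - 2)*(u - 1) = 0. The curves meet at u = 1, 2.
On [1, 2], w = 4*u + 2 is on top; that piece has area ∫[1,2] (-(2*u^2 - 6*u + 4)) du = 1/3.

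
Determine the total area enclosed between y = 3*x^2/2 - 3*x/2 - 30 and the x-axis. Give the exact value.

The curve meets the x-axis where 3*x^2/2 - 3*x/2 - 30 = 0, i.e. 3*(x - 5)*(x + 4)/2 = 0, at x = -4, 5.
On [-4, 5] the curve lies below the axis; ∫[-4,5] (3*x^2/2 - 3*x/2 - 30) dx = -729/4, giving area 729/4.

729/4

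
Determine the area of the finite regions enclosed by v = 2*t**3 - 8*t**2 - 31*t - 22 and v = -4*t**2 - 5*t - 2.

1741/6

Set the curves equal: 2*t**3 - 8*t**2 - 31*t - 22 = -4*t**2 - 5*t - 2, so 2*t**3 - 4*t**2 - 26*t - 20 = 0, which factors as 2*(t - 5)*(t + 1)*(t + 2) = 0. The curves meet at t = -2, -1, 5.
On [-2, -1], v = 2*t**3 - 8*t**2 - 31*t - 22 is on top; that piece has area ∫[-2,-1] (2*t**3 - 4*t**2 - 26*t - 20) dt = 13/6.
On [-1, 5], v = -4*t**2 - 5*t - 2 is on top; that piece has area ∫[-1,5] (-(2*t**3 - 4*t**2 - 26*t - 20)) dt = 288.
Total enclosed area = 13/6 + 288 = 1741/6.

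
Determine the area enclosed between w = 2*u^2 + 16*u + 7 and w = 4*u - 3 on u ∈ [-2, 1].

74/3

The difference (2*u^2 + 16*u + 7) - (4*u - 3) = 2*u^2 + 12*u + 10 changes sign at u = -1 inside [-2, 1], so split the integral there.
∫[-2,-1] (2*u^2 + 12*u + 10) du = -10/3; the area of that piece is 10/3.
∫[-1,1] (2*u^2 + 12*u + 10) du = 64/3.
Total area = 10/3 + 64/3 = 74/3.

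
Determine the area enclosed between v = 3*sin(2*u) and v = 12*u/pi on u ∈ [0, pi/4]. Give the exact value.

3/2 - 3*pi/8

On [0, pi/4], (3*sin(2*u)) - (12*u/pi) = -12*u/pi + 3*sin(2*u) is ≥ 0 throughout, so the area is a single integral of |-12*u/pi + 3*sin(2*u)|.
∫[0,pi/4] (-12*u/pi + 3*sin(2*u)) du = 3/2 - 3*pi/8.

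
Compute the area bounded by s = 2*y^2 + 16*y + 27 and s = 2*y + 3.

1/3

Both boundary curves give s as a function of y, so integrate with respect to y. Setting them equal: 2*y^2 + 14*y + 24 = 0, i.e. 2*(y + 3)*(y + 4) = 0, so they meet at y = -4, -3.
For y in [-4, -3], s = 2*y^2 + 16*y + 27 is on the left; area = ∫[-4,-3] (-(2*y^2 + 14*y + 24)) dy = 1/3.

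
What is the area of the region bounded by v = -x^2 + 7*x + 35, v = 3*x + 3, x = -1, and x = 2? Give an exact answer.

99

On [-1, 2], (-x^2 + 7*x + 35) - (3*x + 3) = -x^2 + 4*x + 32 is ≥ 0 throughout, so the area is a single integral of |-x^2 + 4*x + 32|.
∫[-1,2] (-x^2 + 4*x + 32) dx = 99.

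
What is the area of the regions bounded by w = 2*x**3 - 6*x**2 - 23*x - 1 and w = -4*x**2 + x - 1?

937/6

Set the curves equal: 2*x**3 - 6*x**2 - 23*x - 1 = -4*x**2 + x - 1, so 2*x**3 - 2*x**2 - 24*x = 0, which factors as 2*x*(x - 4)*(x + 3) = 0. The curves meet at x = -3, 0, 4.
On [-3, 0], w = 2*x**3 - 6*x**2 - 23*x - 1 is on top; that piece has area ∫[-3,0] (2*x**3 - 2*x**2 - 24*x) dx = 99/2.
On [0, 4], w = -4*x**2 + x - 1 is on top; that piece has area ∫[0,4] (-(2*x**3 - 2*x**2 - 24*x)) dx = 320/3.
Total enclosed area = 99/2 + 320/3 = 937/6.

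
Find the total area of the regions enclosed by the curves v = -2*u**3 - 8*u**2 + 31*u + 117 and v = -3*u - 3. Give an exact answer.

3901/6

Set the curves equal: -2*u**3 - 8*u**2 + 31*u + 117 = -3*u - 3, so -2*u**3 - 8*u**2 + 34*u + 120 = 0, which factors as -2*(u - 4)*(u + 3)*(u + 5) = 0. The curves meet at u = -5, -3, 4.
On [-5, -3], v = -3*u - 3 is on top; that piece has area ∫[-5,-3] (-(-2*u**3 - 8*u**2 + 34*u + 120)) du = 64/3.
On [-3, 4], v = -2*u**3 - 8*u**2 + 31*u + 117 is on top; that piece has area ∫[-3,4] (-2*u**3 - 8*u**2 + 34*u + 120) du = 3773/6.
Total enclosed area = 64/3 + 3773/6 = 3901/6.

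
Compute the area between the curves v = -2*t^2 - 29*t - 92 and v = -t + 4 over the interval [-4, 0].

On [-4, 0], (-2*t^2 - 29*t - 92) - (-t + 4) = -2*t^2 - 28*t - 96 is ≤ 0 throughout, so the area is a single integral of |-2*t^2 - 28*t - 96|.
∫[-4,0] (-2*t^2 - 28*t - 96) dt = -608/3; the area of that piece is 608/3.

608/3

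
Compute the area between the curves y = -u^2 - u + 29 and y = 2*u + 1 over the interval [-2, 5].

The difference (-u^2 - u + 29) - (2*u + 1) = -u^2 - 3*u + 28 changes sign at u = 4 inside [-2, 5], so split the integral there.
∫[-2,4] (-u^2 - 3*u + 28) du = 126.
∫[4,5] (-u^2 - 3*u + 28) du = -35/6; the area of that piece is 35/6.
Total area = 126 + 35/6 = 791/6.

791/6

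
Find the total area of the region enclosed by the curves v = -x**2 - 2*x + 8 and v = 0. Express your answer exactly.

36

Set the curves equal: -x**2 - 2*x + 8 = 0, so -x**2 - 2*x + 8 = 0, which factors as -(x - 2)*(x + 4) = 0. The curves meet at x = -4, 2.
On [-4, 2], v = -x**2 - 2*x + 8 is on top; that piece has area ∫[-4,2] (-x**2 - 2*x + 8) dx = 36.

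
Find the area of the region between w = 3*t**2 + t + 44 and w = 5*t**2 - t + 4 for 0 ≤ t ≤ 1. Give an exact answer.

On [0, 1], (3*t**2 + t + 44) - (5*t**2 - t + 4) = -2*t**2 + 2*t + 40 is ≥ 0 throughout, so the area is a single integral of |-2*t**2 + 2*t + 40|.
∫[0,1] (-2*t**2 + 2*t + 40) dt = 121/3.

121/3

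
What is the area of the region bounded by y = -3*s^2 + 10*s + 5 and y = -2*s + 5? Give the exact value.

Set the curves equal: -3*s^2 + 10*s + 5 = -2*s + 5, so -3*s^2 + 12*s = 0, which factors as -3*s*(s - 4) = 0. The curves meet at s = 0, 4.
On [0, 4], y = -3*s^2 + 10*s + 5 is on top; that piece has area ∫[0,4] (-3*s^2 + 12*s) ds = 32.

32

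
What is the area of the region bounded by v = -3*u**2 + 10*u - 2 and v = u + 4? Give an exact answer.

1/2

Set the curves equal: -3*u**2 + 10*u - 2 = u + 4, so -3*u**2 + 9*u - 6 = 0, which factors as -3*(u - 2)*(u - 1) = 0. The curves meet at u = 1, 2.
On [1, 2], v = -3*u**2 + 10*u - 2 is on top; that piece has area ∫[1,2] (-3*u**2 + 9*u - 6) du = 1/2.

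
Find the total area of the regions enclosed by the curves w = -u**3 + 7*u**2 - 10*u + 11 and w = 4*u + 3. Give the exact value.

37/12

Set the curves equal: -u**3 + 7*u**2 - 10*u + 11 = 4*u + 3, so -u**3 + 7*u**2 - 14*u + 8 = 0, which factors as -(u - 4)*(u - 2)*(u - 1) = 0. The curves meet at u = 1, 2, 4.
On [1, 2], w = 4*u + 3 is on top; that piece has area ∫[1,2] (-(-u**3 + 7*u**2 - 14*u + 8)) du = 5/12.
On [2, 4], w = -u**3 + 7*u**2 - 10*u + 11 is on top; that piece has area ∫[2,4] (-u**3 + 7*u**2 - 14*u + 8) du = 8/3.
Total enclosed area = 5/12 + 8/3 = 37/12.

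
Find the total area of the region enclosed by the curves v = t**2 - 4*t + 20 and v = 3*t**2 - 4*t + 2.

Set the curves equal: t**2 - 4*t + 20 = 3*t**2 - 4*t + 2, so -2*t**2 + 18 = 0, which factors as -2*(t - 3)*(t + 3) = 0. The curves meet at t = -3, 3.
On [-3, 3], v = t**2 - 4*t + 20 is on top; that piece has area ∫[-3,3] (-2*t**2 + 18) dt = 72.

72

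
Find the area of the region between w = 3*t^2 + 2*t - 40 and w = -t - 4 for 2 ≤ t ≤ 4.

The difference (3*t^2 + 2*t - 40) - (-t - 4) = 3*t^2 + 3*t - 36 changes sign at t = 3 inside [2, 4], so split the integral there.
∫[2,3] (3*t^2 + 3*t - 36) dt = -19/2; the area of that piece is 19/2.
∫[3,4] (3*t^2 + 3*t - 36) dt = 23/2.
Total area = 19/2 + 23/2 = 21.

21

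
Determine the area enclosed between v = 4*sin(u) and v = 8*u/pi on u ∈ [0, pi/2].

On [0, pi/2], (4*sin(u)) - (8*u/pi) = -8*u/pi + 4*sin(u) is ≥ 0 throughout, so the area is a single integral of |-8*u/pi + 4*sin(u)|.
∫[0,pi/2] (-8*u/pi + 4*sin(u)) du = 4 - pi.

4 - pi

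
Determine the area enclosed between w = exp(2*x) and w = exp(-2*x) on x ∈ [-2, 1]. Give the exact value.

The difference (exp(2*x)) - (exp(-2*x)) = exp(2*x) - exp(-2*x) changes sign at x = 0 inside [-2, 1], so split the integral there.
∫[-2,0] (exp(2*x) - exp(-2*x)) dx = -exp(4)/2 - exp(-4)/2 + 1; the area of that piece is -1 + exp(-4)/2 + exp(4)/2.
∫[0,1] (exp(2*x) - exp(-2*x)) dx = -1 + exp(-2)/2 + exp(2)/2.
Total area = (-1 + exp(-4)/2 + exp(4)/2) + (-1 + exp(-2)/2 + exp(2)/2) = -2 + exp(-4)/2 + exp(-2)/2 + exp(2)/2 + exp(4)/2.

-2 + exp(-4)/2 + exp(-2)/2 + exp(2)/2 + exp(4)/2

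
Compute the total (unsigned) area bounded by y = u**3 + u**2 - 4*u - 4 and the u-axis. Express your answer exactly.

The curve meets the u-axis where u**3 + u**2 - 4*u - 4 = 0, i.e. (u - 2)*(u + 1)*(u + 2) = 0, at u = -2, -1, 2.
On [-2, -1] the curve lies above the axis; ∫[-2,-1] (u**3 + u**2 - 4*u - 4) du = 7/12, giving area 7/12.
On [-1, 2] the curve lies below the axis; ∫[-1,2] (u**3 + u**2 - 4*u - 4) du = -45/4, giving area 45/4.
Total area = 7/12 + 45/4 = 71/6.

71/6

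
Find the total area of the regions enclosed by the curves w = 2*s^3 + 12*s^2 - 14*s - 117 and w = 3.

Set the curves equal: 2*s^3 + 12*s^2 - 14*s - 117 = 3, so 2*s^3 + 12*s^2 - 14*s - 120 = 0, which factors as 2*(s - 3)*(s + 4)*(s + 5) = 0. The curves meet at s = -5, -4, 3.
On [-5, -4], w = 2*s^3 + 12*s^2 - 14*s - 117 is on top; that piece has area ∫[-5,-4] (2*s^3 + 12*s^2 - 14*s - 120) ds = 5/2.
On [-4, 3], w = 3 is on top; that piece has area ∫[-4,3] (-(2*s^3 + 12*s^2 - 14*s - 120)) ds = 1029/2.
Total enclosed area = 5/2 + 1029/2 = 517.

517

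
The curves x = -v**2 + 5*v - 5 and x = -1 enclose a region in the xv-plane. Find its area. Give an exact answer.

Both boundary curves give x as a function of v, so integrate with respect to v. Setting them equal: -v**2 + 5*v - 4 = 0, i.e. -(v - 4)*(v - 1) = 0, so they meet at v = 1, 4.
For v in [1, 4], x = -v**2 + 5*v - 5 is on the right; area = ∫[1,4] (-v**2 + 5*v - 4) dv = 9/2.

9/2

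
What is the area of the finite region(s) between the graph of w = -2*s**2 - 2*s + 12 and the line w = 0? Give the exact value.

The curve meets the s-axis where -2*s**2 - 2*s + 12 = 0, i.e. -2*(s - 2)*(s + 3) = 0, at s = -3, 2.
On [-3, 2] the curve lies above the axis; ∫[-3,2] (-2*s**2 - 2*s + 12) ds = 125/3, giving area 125/3.

125/3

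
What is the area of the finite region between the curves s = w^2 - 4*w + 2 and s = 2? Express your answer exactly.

Both boundary curves give s as a function of w, so integrate with respect to w. Setting them equal: w^2 - 4*w = 0, i.e. w*(w - 4) = 0, so they meet at w = 0, 4.
For w in [0, 4], s = w^2 - 4*w + 2 is on the left; area = ∫[0,4] (-(w^2 - 4*w)) dw = 32/3.

32/3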